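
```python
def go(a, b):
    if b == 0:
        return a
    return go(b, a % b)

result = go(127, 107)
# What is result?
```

go(127, 107) -> go(107, 20) -> go(20, 7) -> go(7, 6) -> go(6, 1) -> go(1, 0) -> 1

Answer: 1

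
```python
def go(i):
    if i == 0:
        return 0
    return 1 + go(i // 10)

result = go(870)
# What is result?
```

Count of digits of 870: 3

Answer: 3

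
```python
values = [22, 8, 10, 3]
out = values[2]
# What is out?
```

Trace:
`values = [22, 8, 10, 3]` → values = [22, 8, 10, 3]
`out = values[2]` → out = 10
So out = 10

Answer: 10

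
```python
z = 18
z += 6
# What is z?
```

Trace:
`z = 18` → z = 18
`z += 6` → z = 24
So z = 24

Answer: 24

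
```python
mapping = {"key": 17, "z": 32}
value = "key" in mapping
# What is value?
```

Trace:
`mapping = {"key": 17, "z": 32}` → mapping = {'key': 17, 'z': 32}
`value = "key" in mapping` → value = True
So value = True

Answer: True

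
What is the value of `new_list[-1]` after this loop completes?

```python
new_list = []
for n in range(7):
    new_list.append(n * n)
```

Last element of squares 0 to 6
`new_list` takes the values: [] → [0] → [0, 1] → [0, 1, 4] → [0, 1, 4, 9] → [0, 1, 4, 9, 16] → [0, 1, 4, 9, 16, 25] → [0, 1, 4, 9, 16, 25, 36]
So `new_list[-1]` = 36

Answer: 36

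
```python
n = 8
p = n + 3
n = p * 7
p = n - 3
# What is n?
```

Trace:
`n = 8` → n = 8
`p = n + 3` → p = 11
`n = p * 7` → n = 77
`p = n - 3` → p = 74
So n = 77

Answer: 77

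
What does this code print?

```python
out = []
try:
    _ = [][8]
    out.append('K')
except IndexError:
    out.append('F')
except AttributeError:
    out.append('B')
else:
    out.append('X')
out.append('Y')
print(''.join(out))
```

Execution trace: 'F' (except IndexError) → 'Y' (after the try/except). Output: FY

Answer: FY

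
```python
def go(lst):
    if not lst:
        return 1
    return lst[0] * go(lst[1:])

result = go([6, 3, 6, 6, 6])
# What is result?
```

Product over [6, 3, 6, 6, 6] = 6 * 3 * 6 * 6 * 6 = 3888

Answer: 3888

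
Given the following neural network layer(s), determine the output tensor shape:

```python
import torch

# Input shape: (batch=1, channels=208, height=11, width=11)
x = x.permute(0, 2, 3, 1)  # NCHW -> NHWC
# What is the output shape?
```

Input: (1, 208, 11, 11) -> Output: (1, 11, 11, 208)

Answer: (1, 11, 11, 208)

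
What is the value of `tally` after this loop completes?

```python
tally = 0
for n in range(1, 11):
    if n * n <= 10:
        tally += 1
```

Count numbers where n² ≤ 10
`tally` takes the values: 0 → 1 → 2 → 3

Answer: 3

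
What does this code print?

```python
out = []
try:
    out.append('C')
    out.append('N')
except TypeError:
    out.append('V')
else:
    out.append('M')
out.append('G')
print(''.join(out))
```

Execution trace: 'C' (try body) → 'N' (try body, no exception) → 'M' (else) → 'G' (after the try/except). Output: CNMG

Answer: CNMG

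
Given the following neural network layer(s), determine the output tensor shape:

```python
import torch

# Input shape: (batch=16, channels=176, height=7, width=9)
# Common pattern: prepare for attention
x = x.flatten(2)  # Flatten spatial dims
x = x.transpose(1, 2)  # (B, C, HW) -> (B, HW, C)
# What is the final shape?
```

Input: (16, 176, 7, 9) -> after flatten(2): (16, 176, 63) -> Output: (16, 63, 176)

Answer: (16, 63, 176)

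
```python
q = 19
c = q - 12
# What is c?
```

Trace:
`q = 19` → q = 19
`c = q - 12` → c = 7
So c = 7

Answer: 7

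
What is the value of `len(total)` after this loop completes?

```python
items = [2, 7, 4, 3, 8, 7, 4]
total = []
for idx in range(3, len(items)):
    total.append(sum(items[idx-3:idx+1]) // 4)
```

Number of 4-element averages
`total` takes the values: [] → [4] → [4, 5] → [4, 5, 5] → [4, 5, 5, 5]
So `len(total)` = 4

Answer: 4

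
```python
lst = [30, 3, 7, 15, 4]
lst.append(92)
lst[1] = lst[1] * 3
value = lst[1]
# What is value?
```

Trace:
`lst = [30, 3, 7, 15, 4]` → lst = [30, 3, 7, 15, 4]
`lst.append(92)` → lst = [30, 3, 7, 15, 4, 92]
`lst[1] = lst[1] * 3` → lst = [30, 9, 7, 15, 4, 92]
`value = lst[1]` → value = 9
So value = 9

Answer: 9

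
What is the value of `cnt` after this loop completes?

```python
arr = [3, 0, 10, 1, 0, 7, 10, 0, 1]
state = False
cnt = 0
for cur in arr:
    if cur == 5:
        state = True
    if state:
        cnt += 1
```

Count elements after first 5 in [3, 0, 10, 1, 0, 7, 10, 0, 1]
`cnt` takes the values: 0

Answer: 0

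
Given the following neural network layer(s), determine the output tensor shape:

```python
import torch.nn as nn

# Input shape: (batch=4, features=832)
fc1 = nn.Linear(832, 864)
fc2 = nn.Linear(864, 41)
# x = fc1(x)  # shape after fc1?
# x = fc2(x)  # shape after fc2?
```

Input: (4, 832) -> after fc1: (4, 864) -> Output: (4, 41)

Answer: (4, 41)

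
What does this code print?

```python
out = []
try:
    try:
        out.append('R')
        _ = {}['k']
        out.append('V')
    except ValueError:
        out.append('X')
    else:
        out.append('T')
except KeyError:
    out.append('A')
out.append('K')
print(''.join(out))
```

Execution trace: 'R' (inner try body) → 'A' (outer except KeyError) → 'K' (after the try/except). Output: RAK

Answer: RAK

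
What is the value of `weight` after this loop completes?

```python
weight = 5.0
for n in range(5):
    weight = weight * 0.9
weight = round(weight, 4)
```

Exponential decay: 5.0 * 0.9^5
`weight` takes the values: 5.0 → 4.5 → 4.05 → 3.645 → 3.2805 → 2.95245 → 2.9525

Answer: 2.9525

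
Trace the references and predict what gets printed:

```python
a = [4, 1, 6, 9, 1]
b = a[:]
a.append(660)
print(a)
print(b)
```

Key concept: slice [:] creates copy.
Step by step:
`a = [4, 1, 6, 9, 1]` → a = [4, 1, 6, 9, 1]
`b = a[:]` → b = [4, 1, 6, 9, 1]
`a.append(660)` → a = [4, 1, 6, 9, 1, 660]
`print(a)` → prints [4, 1, 6, 9, 1, 660]
`print(b)` → prints [4, 1, 6, 9, 1]

Answer:
[4, 1, 6, 9, 1, 660]
[4, 1, 6, 9, 1]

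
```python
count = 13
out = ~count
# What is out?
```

Trace:
`count = 13` → count = 13
`out = ~count` → out = -14
So out = -14

Answer: -14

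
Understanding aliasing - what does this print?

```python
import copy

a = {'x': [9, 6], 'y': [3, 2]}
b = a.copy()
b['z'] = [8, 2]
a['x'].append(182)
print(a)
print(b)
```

Key concept: shallow copy of dict with mutable values.
Step by step:
`a = {'x': [9, 6], 'y': [3, 2]}` → a = {'x': [9, 6], 'y': [3, 2]}
`b = a.copy()` → b = {'x': [9, 6], 'y': [3, 2]}
`b['z'] = [8, 2]` → b = {'x': [9, 6], 'y': [3, 2], 'z': [8, 2]}
`a['x'].append(182)` → a = {'x': [9, 6, 182], 'y': [3, 2]}; b = {'x': [9, 6, 182], 'y': [3, 2], 'z': [8, 2]}
`print(a)` → prints {'x': [9, 6, 182], 'y': [3, 2]}
`print(b)` → prints {'x': [9, 6, 182], 'y': [3, 2], 'z': [8, 2]}

Answer:
{'x': [9, 6, 182], 'y': [3, 2]}
{'x': [9, 6, 182], 'y': [3, 2], 'z': [8, 2]}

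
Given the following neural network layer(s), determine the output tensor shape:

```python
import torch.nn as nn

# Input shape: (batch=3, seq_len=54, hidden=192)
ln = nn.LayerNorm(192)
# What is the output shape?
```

Input: (3, 54, 192) -> Output: (3, 54, 192)

Answer: (3, 54, 192)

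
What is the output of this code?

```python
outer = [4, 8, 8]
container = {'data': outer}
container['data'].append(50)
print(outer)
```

Key concept: dict holds reference to list.
Step by step:
`outer = [4, 8, 8]` → outer = [4, 8, 8]
`container = {'data': outer}` → container = {'data': [4, 8, 8]}
`container['data'].append(50)` → outer = [4, 8, 8, 50]; container = {'data': [4, 8, 8, 50]}
`print(outer)` → prints [4, 8, 8, 50]

Answer: [4, 8, 8, 50]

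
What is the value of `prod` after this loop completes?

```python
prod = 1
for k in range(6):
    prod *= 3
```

3^6 = 729
`prod` takes the values: 1 → 3 → 9 → 27 → 81 → 243 → 729

Answer: 729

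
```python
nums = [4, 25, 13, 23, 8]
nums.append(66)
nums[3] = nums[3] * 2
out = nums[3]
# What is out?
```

Trace:
`nums = [4, 25, 13, 23, 8]` → nums = [4, 25, 13, 23, 8]
`nums.append(66)` → nums = [4, 25, 13, 23, 8, 66]
`nums[3] = nums[3] * 2` → nums = [4, 25, 13, 46, 8, 66]
`out = nums[3]` → out = 46
So out = 46

Answer: 46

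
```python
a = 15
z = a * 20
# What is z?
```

Trace:
`a = 15` → a = 15
`z = a * 20` → z = 300
So z = 300

Answer: 300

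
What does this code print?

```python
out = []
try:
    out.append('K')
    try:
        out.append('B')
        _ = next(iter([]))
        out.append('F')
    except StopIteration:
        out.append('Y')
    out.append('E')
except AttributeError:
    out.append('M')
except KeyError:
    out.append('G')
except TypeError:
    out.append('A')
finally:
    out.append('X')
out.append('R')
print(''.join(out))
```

Execution trace: 'K' (try body) → 'B' (inner try body) → 'Y' (inner except StopIteration) → 'E' (try body, no exception) → 'X' (finally) → 'R' (after the try/except). Output: KBYEXR

Answer: KBYEXR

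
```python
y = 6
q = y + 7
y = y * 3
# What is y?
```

Trace:
`y = 6` → y = 6
`q = y + 7` → q = 13
`y = y * 3` → y = 18
So y = 18

Answer: 18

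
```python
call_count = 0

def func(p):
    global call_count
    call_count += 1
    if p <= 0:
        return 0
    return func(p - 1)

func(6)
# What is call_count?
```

Linear recursion stepping by 1: 7 calls from p=6 down to ≤0.

Answer: 7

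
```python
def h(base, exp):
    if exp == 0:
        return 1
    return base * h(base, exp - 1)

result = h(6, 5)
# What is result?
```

h(6, 5) = 6 * 6 * 6 * 6 * 6 = 7776

Answer: 7776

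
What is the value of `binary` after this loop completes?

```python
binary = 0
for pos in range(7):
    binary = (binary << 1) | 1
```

Build 7 consecutive 1-bits: 0b1111111
`binary` takes the values: 0 → 1 → 3 → 7 → 15 → 31 → 63 → 127

Answer: 127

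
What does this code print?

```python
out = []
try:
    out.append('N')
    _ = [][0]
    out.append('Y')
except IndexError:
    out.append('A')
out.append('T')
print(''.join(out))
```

Execution trace: 'N' (try body) → 'A' (except IndexError) → 'T' (after the try/except). Output: NAT

Answer: NAT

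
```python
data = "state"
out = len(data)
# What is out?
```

Trace:
`data = "state"` → data = 'state'
`out = len(data)` → out = 5
So out = 5

Answer: 5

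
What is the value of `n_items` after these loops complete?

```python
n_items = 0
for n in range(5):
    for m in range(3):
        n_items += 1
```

5 * 3 = 15
`n_items` takes the values: 0 → 1 → 2 → 3 → 4 → 5 → 6 → 7 → 8 → 9 → 10 → 11 → 12 → 13 → 14 → 15

Answer: 15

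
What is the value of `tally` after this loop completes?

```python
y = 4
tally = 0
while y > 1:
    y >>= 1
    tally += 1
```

Count right shifts until 1
`tally` takes the values: 0 → 1 → 2

Answer: 2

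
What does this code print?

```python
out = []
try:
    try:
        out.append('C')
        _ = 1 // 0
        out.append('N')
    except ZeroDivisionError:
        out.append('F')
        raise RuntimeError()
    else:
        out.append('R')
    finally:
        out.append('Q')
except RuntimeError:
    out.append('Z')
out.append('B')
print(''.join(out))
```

Execution trace: 'C' (inner try body) → 'F' (inner except ZeroDivisionError) → 'Q' (inner finally) → 'Z' (outer except RuntimeError) → 'B' (after the try/except). Output: CFQZB

Answer: CFQZB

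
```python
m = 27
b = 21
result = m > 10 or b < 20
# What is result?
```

Trace:
`m = 27` → m = 27
`b = 21` → b = 21
`result = m > 10 or b < 20` → result = True
So result = True

Answer: True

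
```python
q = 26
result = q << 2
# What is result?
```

Trace:
`q = 26` → q = 26
`result = q << 2` → result = 104
So result = 104

Answer: 104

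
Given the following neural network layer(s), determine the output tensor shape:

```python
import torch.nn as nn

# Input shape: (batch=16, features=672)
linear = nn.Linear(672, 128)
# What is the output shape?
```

Input: (16, 672) -> Output: (16, 128)

Answer: (16, 128)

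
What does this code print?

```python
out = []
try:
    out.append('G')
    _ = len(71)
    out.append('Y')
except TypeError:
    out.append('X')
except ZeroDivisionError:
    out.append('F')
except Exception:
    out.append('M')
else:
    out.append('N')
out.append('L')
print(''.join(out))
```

Execution trace: 'G' (try body) → 'X' (except TypeError) → 'L' (after the try/except). Output: GXL

Answer: GXL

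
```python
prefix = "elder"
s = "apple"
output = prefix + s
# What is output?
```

Trace:
`prefix = "elder"` → prefix = 'elder'
`s = "apple"` → s = 'apple'
`output = prefix + s` → output = 'elderapple'
So output = 'elderapple'

Answer: 'elderapple'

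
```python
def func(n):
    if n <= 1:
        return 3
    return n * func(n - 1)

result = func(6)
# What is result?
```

func(6) = 6 * 5 * 4 * 3 * 2 * 3 = 2160

Answer: 2160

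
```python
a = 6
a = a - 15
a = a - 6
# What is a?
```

Trace:
`a = 6` → a = 6
`a = a - 15` → a = -9
`a = a - 6` → a = -15
So a = -15

Answer: -15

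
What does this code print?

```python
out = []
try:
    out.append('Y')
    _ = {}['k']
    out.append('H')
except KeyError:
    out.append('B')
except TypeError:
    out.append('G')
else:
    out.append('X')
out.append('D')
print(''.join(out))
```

Execution trace: 'Y' (try body) → 'B' (except KeyError) → 'D' (after the try/except). Output: YBD

Answer: YBD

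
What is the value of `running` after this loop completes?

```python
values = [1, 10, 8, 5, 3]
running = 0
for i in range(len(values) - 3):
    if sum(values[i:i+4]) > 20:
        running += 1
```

Count windows with sum > 20
`running` takes the values: 0 → 1 → 2

Answer: 2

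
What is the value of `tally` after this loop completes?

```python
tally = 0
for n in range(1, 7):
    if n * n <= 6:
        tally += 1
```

Count numbers where n² ≤ 6
`tally` takes the values: 0 → 1 → 2

Answer: 2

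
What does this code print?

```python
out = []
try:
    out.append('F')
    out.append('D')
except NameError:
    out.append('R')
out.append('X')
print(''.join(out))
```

Execution trace: 'F' (try body) → 'D' (try body, no exception) → 'X' (after the try/except). Output: FDX

Answer: FDX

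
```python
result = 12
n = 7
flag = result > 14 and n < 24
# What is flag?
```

Trace:
`result = 12` → result = 12
`n = 7` → n = 7
`flag = result > 14 and n < 24` → flag = False
So flag = False

Answer: False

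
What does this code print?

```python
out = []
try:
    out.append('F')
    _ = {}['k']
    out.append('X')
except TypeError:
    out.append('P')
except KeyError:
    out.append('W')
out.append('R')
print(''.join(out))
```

Execution trace: 'F' (try body) → 'W' (except KeyError) → 'R' (after the try/except). Output: FWR

Answer: FWR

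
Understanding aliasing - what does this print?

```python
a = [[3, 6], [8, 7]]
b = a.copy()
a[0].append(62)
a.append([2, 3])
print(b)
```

Key concept: shallow copy with nested lists.
Step by step:
`a = [[3, 6], [8, 7]]` → a = [[3, 6], [8, 7]]
`b = a.copy()` → b = [[3, 6], [8, 7]]
`a[0].append(62)` → a = [[3, 6, 62], [8, 7]]; b = [[3, 6, 62], [8, 7]]
`a.append([2, 3])` → a = [[3, 6, 62], [8, 7], [2, 3]]
`print(b)` → prints [[3, 6, 62], [8, 7]]

Answer: [[3, 6, 62], [8, 7]]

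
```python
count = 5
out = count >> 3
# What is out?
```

Trace:
`count = 5` → count = 5
`out = count >> 3` → out = 0
So out = 0

Answer: 0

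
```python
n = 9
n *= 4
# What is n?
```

Trace:
`n = 9` → n = 9
`n *= 4` → n = 36
So n = 36

Answer: 36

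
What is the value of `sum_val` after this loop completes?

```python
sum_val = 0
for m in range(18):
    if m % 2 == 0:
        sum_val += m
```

Sum of even numbers 0 to 17
`sum_val` takes the values: 0 → 2 → 6 → 12 → 20 → 30 → 42 → 56 → 72

Answer: 72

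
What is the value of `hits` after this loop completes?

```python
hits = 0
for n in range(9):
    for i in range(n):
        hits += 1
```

Triangle number: 0+1+2+...+8
`hits` takes the values: 0 → 1 → 2 → 3 → 4 → 5 → 6 → 7 → 8 → 9 → 10 → 11 → 12 → 13 → 14 → 15 → 16 → 17 → 18 → 19 → 20 → 21 → 22 → 23 → 24 → 25 → 26 → 27 → 28 → 29 → 30 → 31 → 32 → 33 → 34 → 35 → 36

Answer: 36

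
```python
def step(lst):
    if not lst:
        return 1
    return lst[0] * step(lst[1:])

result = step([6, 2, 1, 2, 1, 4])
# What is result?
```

Product over [6, 2, 1, 2, 1, 4] = 6 * 2 * 1 * 2 * 1 * 4 = 96

Answer: 96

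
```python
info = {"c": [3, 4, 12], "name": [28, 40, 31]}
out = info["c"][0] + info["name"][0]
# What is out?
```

Trace:
`info = {"c": [3, 4, 12], "name": [28, 40, 31]}` → info = {'c': [3, 4, 12], 'name': [28, 40, 31]}
`out = info["c"][0] + info["name"][0]` → out = 31
So out = 31

Answer: 31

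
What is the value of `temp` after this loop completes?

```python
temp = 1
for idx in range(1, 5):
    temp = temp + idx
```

Start at 1, add 1 through 4
`temp` takes the values: 1 → 2 → 4 → 7 → 11

Answer: 11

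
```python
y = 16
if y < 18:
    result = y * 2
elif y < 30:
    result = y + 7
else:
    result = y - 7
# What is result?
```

Trace:
`y = 16` → y = 16
`if y < 18: ...` → y < 18 is True → result = 32
So result = 32

Answer: 32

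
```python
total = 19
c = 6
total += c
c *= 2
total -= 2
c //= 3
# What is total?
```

Trace:
`total = 19` → total = 19
`c = 6` → c = 6
`total += c` → total = 25
`c *= 2` → c = 12
`total -= 2` → total = 23
`c //= 3` → c = 4
So total = 23

Answer: 23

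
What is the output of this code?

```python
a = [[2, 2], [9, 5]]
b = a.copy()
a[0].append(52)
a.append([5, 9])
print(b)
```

Key concept: shallow copy with nested lists.
Step by step:
`a = [[2, 2], [9, 5]]` → a = [[2, 2], [9, 5]]
`b = a.copy()` → b = [[2, 2], [9, 5]]
`a[0].append(52)` → a = [[2, 2, 52], [9, 5]]; b = [[2, 2, 52], [9, 5]]
`a.append([5, 9])` → a = [[2, 2, 52], [9, 5], [5, 9]]
`print(b)` → prints [[2, 2, 52], [9, 5]]

Answer: [[2, 2, 52], [9, 5]]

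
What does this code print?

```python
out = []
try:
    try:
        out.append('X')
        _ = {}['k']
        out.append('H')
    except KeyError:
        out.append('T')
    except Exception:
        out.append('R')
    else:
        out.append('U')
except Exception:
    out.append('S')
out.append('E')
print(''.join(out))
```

Execution trace: 'X' (inner try body) → 'T' (inner except KeyError) → 'E' (after the try/except). Output: XTE

Answer: XTE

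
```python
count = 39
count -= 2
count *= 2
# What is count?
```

Trace:
`count = 39` → count = 39
`count -= 2` → count = 37
`count *= 2` → count = 74
So count = 74

Answer: 74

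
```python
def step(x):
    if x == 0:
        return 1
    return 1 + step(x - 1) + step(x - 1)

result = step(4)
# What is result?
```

step(x) = 1 + 2·step(x-1), step(0)=1. Closed form: (1+1)·2^4 - 1 = 31.

Answer: 31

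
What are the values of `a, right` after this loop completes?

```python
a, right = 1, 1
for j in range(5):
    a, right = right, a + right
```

Fibonacci: after 5 iterations
`a, right` takes the values: (1, 1) → (1, 2) → (2, 3) → (3, 5) → (5, 8) → (8, 13)

Answer: 8, 13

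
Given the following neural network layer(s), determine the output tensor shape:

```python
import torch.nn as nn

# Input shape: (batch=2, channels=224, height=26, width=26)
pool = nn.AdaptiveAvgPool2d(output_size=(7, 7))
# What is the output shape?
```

Input: (2, 224, 26, 26) -> Output: (2, 224, 7, 7)

Answer: (2, 224, 7, 7)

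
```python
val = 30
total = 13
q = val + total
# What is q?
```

Trace:
`val = 30` → val = 30
`total = 13` → total = 13
`q = val + total` → q = 43
So q = 43

Answer: 43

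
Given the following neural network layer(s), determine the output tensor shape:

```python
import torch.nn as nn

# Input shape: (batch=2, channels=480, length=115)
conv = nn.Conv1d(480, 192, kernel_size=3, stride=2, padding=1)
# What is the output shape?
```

Input: (2, 480, 115) -> Output: (2, 192, 58)

Answer: (2, 192, 58)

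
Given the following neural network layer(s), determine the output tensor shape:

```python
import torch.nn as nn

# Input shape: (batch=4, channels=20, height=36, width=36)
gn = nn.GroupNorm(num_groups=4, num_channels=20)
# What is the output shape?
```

Input: (4, 20, 36, 36) -> Output: (4, 20, 36, 36)

Answer: (4, 20, 36, 36)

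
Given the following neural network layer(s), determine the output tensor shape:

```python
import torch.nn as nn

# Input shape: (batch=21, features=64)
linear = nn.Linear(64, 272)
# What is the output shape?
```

Input: (21, 64) -> Output: (21, 272)

Answer: (21, 272)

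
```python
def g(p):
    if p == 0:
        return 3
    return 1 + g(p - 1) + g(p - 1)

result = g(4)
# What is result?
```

g(p) = 1 + 2·g(p-1), g(0)=3. Closed form: (3+1)·2^4 - 1 = 63.

Answer: 63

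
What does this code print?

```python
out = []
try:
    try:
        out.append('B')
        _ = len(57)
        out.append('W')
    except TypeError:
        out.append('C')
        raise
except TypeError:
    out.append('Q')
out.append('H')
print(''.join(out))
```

Execution trace: 'B' (inner try body) → 'C' (inner except TypeError) → 'Q' (outer except TypeError) → 'H' (after the try/except). Output: BCQH

Answer: BCQH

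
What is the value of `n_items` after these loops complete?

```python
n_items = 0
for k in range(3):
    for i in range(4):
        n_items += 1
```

3 * 4 = 12
`n_items` takes the values: 0 → 1 → 2 → 3 → 4 → 5 → 6 → 7 → 8 → 9 → 10 → 11 → 12

Answer: 12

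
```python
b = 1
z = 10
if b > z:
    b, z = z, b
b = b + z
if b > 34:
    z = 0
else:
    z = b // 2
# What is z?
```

Trace:
`b = 1` → b = 1
`z = 10` → z = 10
`if b > z: ...` → b > z is False → no variable changes
`b = b + z` → b = 11
`if b > 34: ...` → b > 34 is False, take else branch → z = 5
So z = 5

Answer: 5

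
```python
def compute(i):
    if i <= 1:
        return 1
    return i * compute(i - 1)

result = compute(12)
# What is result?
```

compute(12) = 12 * 11 * 10 * 9 * 8 * 7 * 6 * 5 * 4 * 3 * 2 * 1 = 479001600

Answer: 479001600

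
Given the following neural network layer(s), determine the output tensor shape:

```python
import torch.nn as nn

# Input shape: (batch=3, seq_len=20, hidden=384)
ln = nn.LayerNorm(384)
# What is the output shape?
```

Input: (3, 20, 384) -> Output: (3, 20, 384)

Answer: (3, 20, 384)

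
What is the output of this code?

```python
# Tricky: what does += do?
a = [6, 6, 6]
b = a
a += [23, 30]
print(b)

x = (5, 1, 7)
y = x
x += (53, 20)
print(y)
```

Key concept: += behavior differs for mutable vs immutable.
Step by step:
`a = [6, 6, 6]` → a = [6, 6, 6]
`b = a` → b = [6, 6, 6] (same object as a)
`a += [23, 30]` → a = [6, 6, 6, 23, 30] (same object as b); b = [6, 6, 6, 23, 30] (same object as a)
`print(b)` → prints [6, 6, 6, 23, 30]
`x = (5, 1, 7)` → x = (5, 1, 7)
`y = x` → y = (5, 1, 7)
`x += (53, 20)` → x = (5, 1, 7, 53, 20)
`print(y)` → prints (5, 1, 7)

Answer:
[6, 6, 6, 23, 30]
(5, 1, 7)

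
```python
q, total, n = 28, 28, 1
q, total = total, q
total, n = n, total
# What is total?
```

Trace:
`q, total, n = 28, 28, 1` → q = 28; total = 28; n = 1
`q, total = total, q` → q = 28; total = 28
`total, n = n, total` → total = 1; n = 28
So total = 1

Answer: 1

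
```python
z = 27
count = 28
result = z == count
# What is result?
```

Trace:
`z = 27` → z = 27
`count = 28` → count = 28
`result = z == count` → result = False
So result = False

Answer: False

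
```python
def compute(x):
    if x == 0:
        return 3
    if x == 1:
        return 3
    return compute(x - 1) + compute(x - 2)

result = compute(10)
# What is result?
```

Build up from base cases: compute(0)=3, compute(1)=3, compute(2)=6, compute(3)=9, compute(4)=15, compute(5)=24, compute(6)=39, ..., compute(10)=267

Answer: 267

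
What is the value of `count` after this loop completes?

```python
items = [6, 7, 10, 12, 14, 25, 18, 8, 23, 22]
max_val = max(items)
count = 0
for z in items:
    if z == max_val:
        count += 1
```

Count of max value 25 in [6, 7, 10, 12, 14, 25, 18, 8, 23, 22]
`count` takes the values: 0 → 1

Answer: 1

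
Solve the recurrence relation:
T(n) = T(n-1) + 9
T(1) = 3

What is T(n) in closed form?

Unrolling: T(n) = T(1) + 9·(n-1) = 3 + 9(n-1) = 9n - 6.

Answer: T(n) = 9n - 6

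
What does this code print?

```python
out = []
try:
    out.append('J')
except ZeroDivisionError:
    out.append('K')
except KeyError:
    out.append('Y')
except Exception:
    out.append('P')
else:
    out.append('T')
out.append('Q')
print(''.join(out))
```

Execution trace: 'J' (try body, no exception) → 'T' (else) → 'Q' (after the try/except). Output: JTQ

Answer: JTQ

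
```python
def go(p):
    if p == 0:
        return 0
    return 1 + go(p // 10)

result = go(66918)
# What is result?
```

Count of digits of 66918: 5

Answer: 5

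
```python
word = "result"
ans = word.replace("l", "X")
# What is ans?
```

Trace:
`word = "result"` → word = 'result'
`ans = word.replace("l", "X")` → ans = 'resuXt'
So ans = 'resuXt'

Answer: 'resuXt'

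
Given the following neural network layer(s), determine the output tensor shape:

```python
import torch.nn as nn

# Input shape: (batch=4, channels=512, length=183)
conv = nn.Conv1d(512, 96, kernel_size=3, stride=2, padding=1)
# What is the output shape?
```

Input: (4, 512, 183) -> Output: (4, 96, 92)

Answer: (4, 96, 92)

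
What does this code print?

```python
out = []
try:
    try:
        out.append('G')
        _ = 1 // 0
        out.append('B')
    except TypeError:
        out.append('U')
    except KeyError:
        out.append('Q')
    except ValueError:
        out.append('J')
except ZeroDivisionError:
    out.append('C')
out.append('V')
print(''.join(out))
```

Execution trace: 'G' (try body) → 'C' (outer except ZeroDivisionError) → 'V' (after the try/except). Output: GCV

Answer: GCV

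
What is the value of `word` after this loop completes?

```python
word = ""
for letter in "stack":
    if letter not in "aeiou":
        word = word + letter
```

Remove vowels from 'stack'
`word` takes the values: "" → "s" → "st" → "stc" → "stck"

Answer: "stck"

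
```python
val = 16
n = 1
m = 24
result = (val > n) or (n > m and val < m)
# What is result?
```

Trace:
`val = 16` → val = 16
`n = 1` → n = 1
`m = 24` → m = 24
`result = (val > n) or (n > m and val < m)` → result = True
So result = True

Answer: True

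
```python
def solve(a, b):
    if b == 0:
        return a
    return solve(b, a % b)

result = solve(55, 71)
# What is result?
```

solve(55, 71) -> solve(71, 55) -> solve(55, 16) -> solve(16, 7) -> solve(7, 2) -> solve(2, 1) -> solve(1, 0) -> 1

Answer: 1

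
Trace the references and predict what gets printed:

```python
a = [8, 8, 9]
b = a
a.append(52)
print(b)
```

Key concept: basic list aliasing.
Step by step:
`a = [8, 8, 9]` → a = [8, 8, 9]
`b = a` → b = [8, 8, 9] (same object as a)
`a.append(52)` → a = [8, 8, 9, 52] (same object as b); b = [8, 8, 9, 52] (same object as a)
`print(b)` → prints [8, 8, 9, 52]

Answer: [8, 8, 9, 52]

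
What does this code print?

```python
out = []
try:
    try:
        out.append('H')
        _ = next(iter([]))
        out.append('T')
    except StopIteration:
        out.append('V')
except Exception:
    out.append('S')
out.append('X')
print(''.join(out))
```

Execution trace: 'H' (inner try body) → 'V' (inner except StopIteration) → 'X' (after the try/except). Output: HVX

Answer: HVX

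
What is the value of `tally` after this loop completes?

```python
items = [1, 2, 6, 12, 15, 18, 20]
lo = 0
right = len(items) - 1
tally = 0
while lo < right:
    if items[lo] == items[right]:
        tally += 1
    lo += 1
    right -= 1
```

Count matching pairs from ends
`tally` takes the values: 0

Answer: 0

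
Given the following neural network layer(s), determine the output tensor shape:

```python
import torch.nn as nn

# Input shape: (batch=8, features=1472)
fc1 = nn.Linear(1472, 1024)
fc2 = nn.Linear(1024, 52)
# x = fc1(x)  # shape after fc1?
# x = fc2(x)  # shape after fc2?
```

Input: (8, 1472) -> after fc1: (8, 1024) -> Output: (8, 52)

Answer: (8, 52)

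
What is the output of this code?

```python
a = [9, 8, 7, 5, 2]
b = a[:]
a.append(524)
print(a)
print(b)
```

Key concept: slice [:] creates copy.
Step by step:
`a = [9, 8, 7, 5, 2]` → a = [9, 8, 7, 5, 2]
`b = a[:]` → b = [9, 8, 7, 5, 2]
`a.append(524)` → a = [9, 8, 7, 5, 2, 524]
`print(a)` → prints [9, 8, 7, 5, 2, 524]
`print(b)` → prints [9, 8, 7, 5, 2]

Answer:
[9, 8, 7, 5, 2, 524]
[9, 8, 7, 5, 2]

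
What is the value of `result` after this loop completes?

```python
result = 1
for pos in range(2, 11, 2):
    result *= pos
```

Product of even numbers 2 to 10
`result` takes the values: 1 → 2 → 8 → 48 → 384 → 3840

Answer: 3840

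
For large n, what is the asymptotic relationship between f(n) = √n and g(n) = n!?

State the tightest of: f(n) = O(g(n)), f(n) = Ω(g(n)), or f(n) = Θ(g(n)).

√n vs n!: f(n) = O(g(n)) but not Ω(g(n)) — n! grows strictly faster than √n.

Answer: f(n) = O(g(n)) but not Ω(g(n)) — n! grows strictly faster than √n.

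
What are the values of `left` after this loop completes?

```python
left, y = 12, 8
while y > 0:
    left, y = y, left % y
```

GCD of 12 and 8
`left` takes the values: 12 → 8 → 4

Answer: 4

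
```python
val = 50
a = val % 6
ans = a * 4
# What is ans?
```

Trace:
`val = 50` → val = 50
`a = val % 6` → a = 2
`ans = a * 4` → ans = 8
So ans = 8

Answer: 8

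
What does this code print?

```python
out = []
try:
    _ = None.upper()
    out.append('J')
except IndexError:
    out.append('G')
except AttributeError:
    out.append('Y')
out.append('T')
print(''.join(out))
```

Execution trace: 'Y' (except AttributeError) → 'T' (after the try/except). Output: YT

Answer: YT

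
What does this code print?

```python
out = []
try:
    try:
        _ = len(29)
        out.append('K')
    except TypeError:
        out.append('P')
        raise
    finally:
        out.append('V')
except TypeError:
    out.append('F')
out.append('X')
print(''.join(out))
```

Execution trace: 'P' (inner except TypeError) → 'V' (inner finally) → 'F' (outer except TypeError) → 'X' (after the try/except). Output: PVFX

Answer: PVFX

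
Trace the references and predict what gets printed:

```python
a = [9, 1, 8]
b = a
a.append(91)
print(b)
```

Key concept: basic list aliasing.
Step by step:
`a = [9, 1, 8]` → a = [9, 1, 8]
`b = a` → b = [9, 1, 8] (same object as a)
`a.append(91)` → a = [9, 1, 8, 91] (same object as b); b = [9, 1, 8, 91] (same object as a)
`print(b)` → prints [9, 1, 8, 91]

Answer: [9, 1, 8, 91]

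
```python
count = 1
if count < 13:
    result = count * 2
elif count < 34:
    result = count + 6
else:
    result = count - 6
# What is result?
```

Trace:
`count = 1` → count = 1
`if count < 13: ...` → count < 13 is True → result = 2
So result = 2

Answer: 2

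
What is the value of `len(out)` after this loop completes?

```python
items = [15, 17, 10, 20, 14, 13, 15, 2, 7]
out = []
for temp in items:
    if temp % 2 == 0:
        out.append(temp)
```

Count even numbers in [15, 17, 10, 20, 14, 13, 15, 2, 7]
`out` takes the values: [] → [10] → [10, 20] → [10, 20, 14] → [10, 20, 14, 2]
So `len(out)` = 4

Answer: 4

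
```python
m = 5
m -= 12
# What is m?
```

Trace:
`m = 5` → m = 5
`m -= 12` → m = -7
So m = -7

Answer: -7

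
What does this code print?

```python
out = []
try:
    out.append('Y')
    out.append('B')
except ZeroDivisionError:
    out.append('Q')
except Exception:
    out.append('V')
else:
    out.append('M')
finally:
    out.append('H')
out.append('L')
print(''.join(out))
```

Execution trace: 'Y' (try body) → 'B' (try body, no exception) → 'M' (else) → 'H' (finally) → 'L' (after the try/except). Output: YBMHL

Answer: YBMHL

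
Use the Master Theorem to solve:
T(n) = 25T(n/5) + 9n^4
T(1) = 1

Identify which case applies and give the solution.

a=25, b=5, f(n)=9n^4. log_5(25) = 2. Since c=4 > 2 and the regularity condition holds (25(n/5)^4 = (25/5^4)n^4 with 25/5^4 < 1), Case 3 applies: T(n) = Θ(f(n)) = O(n^4).

Answer: O(n^4) - Case 3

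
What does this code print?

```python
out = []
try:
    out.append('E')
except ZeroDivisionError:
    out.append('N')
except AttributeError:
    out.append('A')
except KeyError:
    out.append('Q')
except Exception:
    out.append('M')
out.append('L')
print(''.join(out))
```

Execution trace: 'E' (try body, no exception) → 'L' (after the try/except). Output: EL

Answer: EL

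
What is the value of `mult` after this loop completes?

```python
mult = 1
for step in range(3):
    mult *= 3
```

3^3 = 27
`mult` takes the values: 1 → 3 → 9 → 27

Answer: 27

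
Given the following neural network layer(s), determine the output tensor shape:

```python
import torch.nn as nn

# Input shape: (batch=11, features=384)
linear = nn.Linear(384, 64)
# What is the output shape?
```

Input: (11, 384) -> Output: (11, 64)

Answer: (11, 64)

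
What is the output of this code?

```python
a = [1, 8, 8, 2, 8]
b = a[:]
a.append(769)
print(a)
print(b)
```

Key concept: slice [:] creates copy.
Step by step:
`a = [1, 8, 8, 2, 8]` → a = [1, 8, 8, 2, 8]
`b = a[:]` → b = [1, 8, 8, 2, 8]
`a.append(769)` → a = [1, 8, 8, 2, 8, 769]
`print(a)` → prints [1, 8, 8, 2, 8, 769]
`print(b)` → prints [1, 8, 8, 2, 8]

Answer:
[1, 8, 8, 2, 8, 769]
[1, 8, 8, 2, 8]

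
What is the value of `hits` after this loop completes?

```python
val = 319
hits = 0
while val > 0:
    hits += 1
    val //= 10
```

Count digits by repeated division by 10
`hits` takes the values: 0 → 1 → 2 → 3

Answer: 3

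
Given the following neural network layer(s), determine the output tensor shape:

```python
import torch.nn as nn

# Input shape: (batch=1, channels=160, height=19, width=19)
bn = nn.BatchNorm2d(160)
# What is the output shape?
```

Input: (1, 160, 19, 19) -> Output: (1, 160, 19, 19)

Answer: (1, 160, 19, 19)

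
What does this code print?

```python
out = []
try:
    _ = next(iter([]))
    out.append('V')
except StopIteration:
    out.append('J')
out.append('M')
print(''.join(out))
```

Execution trace: 'J' (except StopIteration) → 'M' (after the try/except). Output: JM

Answer: JM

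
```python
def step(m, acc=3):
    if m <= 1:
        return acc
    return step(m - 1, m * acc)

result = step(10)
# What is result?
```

Accumulator trace (n, acc): (10, 3) -> (9, 30) -> (8, 270) -> (7, 2160) -> (6, 15120) -> (5, 90720) -> (4, 453600) -> (3, 1814400) -> (2, 5443200) -> (1, 10886400) -> return 10886400

Answer: 10886400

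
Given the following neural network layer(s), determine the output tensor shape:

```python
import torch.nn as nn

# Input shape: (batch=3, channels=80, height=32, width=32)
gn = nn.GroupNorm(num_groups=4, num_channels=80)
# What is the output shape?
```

Input: (3, 80, 32, 32) -> Output: (3, 80, 32, 32)

Answer: (3, 80, 32, 32)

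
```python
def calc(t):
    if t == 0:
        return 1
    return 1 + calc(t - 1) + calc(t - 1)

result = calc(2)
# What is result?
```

calc(t) = 1 + 2·calc(t-1), calc(0)=1. Closed form: (1+1)·2^2 - 1 = 7.

Answer: 7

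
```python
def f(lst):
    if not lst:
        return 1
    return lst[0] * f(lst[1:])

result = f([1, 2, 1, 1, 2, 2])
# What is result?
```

Product over [1, 2, 1, 1, 2, 2] = 1 * 2 * 1 * 1 * 2 * 2 = 8

Answer: 8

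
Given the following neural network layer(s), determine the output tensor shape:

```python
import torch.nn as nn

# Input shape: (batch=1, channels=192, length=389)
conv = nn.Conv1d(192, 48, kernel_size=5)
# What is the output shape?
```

Input: (1, 192, 389) -> Output: (1, 48, 385)

Answer: (1, 48, 385)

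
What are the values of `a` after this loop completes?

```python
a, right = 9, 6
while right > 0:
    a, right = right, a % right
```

GCD of 9 and 6
`a` takes the values: 9 → 6 → 3

Answer: 3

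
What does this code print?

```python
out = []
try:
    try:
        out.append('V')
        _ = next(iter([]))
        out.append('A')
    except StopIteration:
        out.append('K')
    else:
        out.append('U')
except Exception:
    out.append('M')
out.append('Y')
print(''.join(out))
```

Execution trace: 'V' (inner try body) → 'K' (inner except StopIteration) → 'Y' (after the try/except). Output: VKY

Answer: VKY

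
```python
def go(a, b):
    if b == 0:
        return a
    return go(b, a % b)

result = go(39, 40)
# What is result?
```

go(39, 40) -> go(40, 39) -> go(39, 1) -> go(1, 0) -> 1

Answer: 1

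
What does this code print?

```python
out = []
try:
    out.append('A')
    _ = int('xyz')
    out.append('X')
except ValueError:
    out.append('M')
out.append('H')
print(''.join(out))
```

Execution trace: 'A' (try body) → 'M' (except ValueError) → 'H' (after the try/except). Output: AMH

Answer: AMH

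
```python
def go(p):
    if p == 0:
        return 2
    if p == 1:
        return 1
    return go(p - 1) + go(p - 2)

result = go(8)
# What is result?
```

Build up from base cases: go(0)=2, go(1)=1, go(2)=3, go(3)=4, go(4)=7, go(5)=11, go(6)=18, ..., go(8)=47

Answer: 47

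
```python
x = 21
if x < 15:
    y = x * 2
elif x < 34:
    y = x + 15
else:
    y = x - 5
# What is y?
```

Trace:
`x = 21` → x = 21
`if x < 15: ...` → x < 15 is False, x < 34 is True → y = 36
So y = 36

Answer: 36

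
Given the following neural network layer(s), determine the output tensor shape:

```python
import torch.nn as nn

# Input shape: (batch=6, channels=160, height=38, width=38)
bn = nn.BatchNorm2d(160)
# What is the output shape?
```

Input: (6, 160, 38, 38) -> Output: (6, 160, 38, 38)

Answer: (6, 160, 38, 38)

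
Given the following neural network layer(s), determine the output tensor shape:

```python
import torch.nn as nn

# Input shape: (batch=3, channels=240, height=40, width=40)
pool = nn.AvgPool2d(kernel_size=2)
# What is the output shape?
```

Input: (3, 240, 40, 40) -> Output: (3, 240, 20, 20)

Answer: (3, 240, 20, 20)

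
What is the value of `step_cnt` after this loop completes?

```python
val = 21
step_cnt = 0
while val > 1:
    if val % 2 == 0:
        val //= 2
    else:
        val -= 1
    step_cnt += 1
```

Steps to reduce 21 to 1
`step_cnt` takes the values: 0 → 1 → 2 → 3 → 4 → 5 → 6

Answer: 6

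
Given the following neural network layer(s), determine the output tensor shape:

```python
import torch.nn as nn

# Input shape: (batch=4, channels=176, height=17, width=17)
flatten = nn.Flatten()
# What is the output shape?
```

Input: (4, 176, 17, 17) -> Output: (4, 50864)

Answer: (4, 50864)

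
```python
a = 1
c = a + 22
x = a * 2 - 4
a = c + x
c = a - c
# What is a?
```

Trace:
`a = 1` → a = 1
`c = a + 22` → c = 23
`x = a * 2 - 4` → x = -2
`a = c + x` → a = 21
`c = a - c` → c = -2
So a = 21

Answer: 21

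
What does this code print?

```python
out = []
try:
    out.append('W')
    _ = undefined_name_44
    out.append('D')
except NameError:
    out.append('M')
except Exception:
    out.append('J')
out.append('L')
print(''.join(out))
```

Execution trace: 'W' (try body) → 'M' (except NameError) → 'L' (after the try/except). Output: WML

Answer: WML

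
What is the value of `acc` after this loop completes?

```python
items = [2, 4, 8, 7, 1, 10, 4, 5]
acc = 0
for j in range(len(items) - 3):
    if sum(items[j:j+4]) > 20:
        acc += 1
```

Count windows with sum > 20
`acc` takes the values: 0 → 1 → 2 → 3

Answer: 3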